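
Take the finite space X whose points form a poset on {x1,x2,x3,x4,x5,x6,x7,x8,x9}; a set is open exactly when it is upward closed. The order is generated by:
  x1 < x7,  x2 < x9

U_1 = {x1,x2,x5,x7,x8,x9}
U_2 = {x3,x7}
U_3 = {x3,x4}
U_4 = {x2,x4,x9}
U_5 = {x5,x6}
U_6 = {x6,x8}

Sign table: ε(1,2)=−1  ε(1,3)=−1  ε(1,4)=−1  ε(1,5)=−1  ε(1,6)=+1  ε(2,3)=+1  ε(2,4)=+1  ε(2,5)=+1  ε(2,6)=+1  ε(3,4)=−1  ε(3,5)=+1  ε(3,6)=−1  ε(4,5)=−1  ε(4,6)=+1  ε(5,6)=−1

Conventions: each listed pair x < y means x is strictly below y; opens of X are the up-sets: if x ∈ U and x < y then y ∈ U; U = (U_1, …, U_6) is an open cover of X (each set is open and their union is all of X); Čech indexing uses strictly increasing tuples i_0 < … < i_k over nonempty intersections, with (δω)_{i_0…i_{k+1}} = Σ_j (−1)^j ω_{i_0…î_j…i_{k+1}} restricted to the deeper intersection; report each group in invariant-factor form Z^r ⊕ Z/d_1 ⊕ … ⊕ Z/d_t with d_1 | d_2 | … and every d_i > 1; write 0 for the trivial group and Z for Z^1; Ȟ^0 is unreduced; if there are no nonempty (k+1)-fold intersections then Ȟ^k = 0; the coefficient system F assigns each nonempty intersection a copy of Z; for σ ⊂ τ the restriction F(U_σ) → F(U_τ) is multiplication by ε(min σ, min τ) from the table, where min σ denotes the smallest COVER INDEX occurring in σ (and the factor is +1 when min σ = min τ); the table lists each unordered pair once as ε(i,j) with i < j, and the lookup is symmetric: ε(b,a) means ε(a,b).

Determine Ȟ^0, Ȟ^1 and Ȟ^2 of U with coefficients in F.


cover nerve:
  U12={x7} U14={x2,x9} U15={x5} U16={x8} U23={x3} U34={x4} U56={x6}
C dims 6,7; δ0: rk 6, SNF 1^5·2
Ȟ^0: (6−6)−0=0 ⇒ 0
Ȟ^1: (7−0)−6=1 plus torsion [2] ⇒ Z ⊕ Z/2
Ȟ^2: (0−0)−0=0 ⇒ 0

Ȟ^0 ≅ 0, Ȟ^1 ≅ Z ⊕ Z/2, Ȟ^2 ≅ 0


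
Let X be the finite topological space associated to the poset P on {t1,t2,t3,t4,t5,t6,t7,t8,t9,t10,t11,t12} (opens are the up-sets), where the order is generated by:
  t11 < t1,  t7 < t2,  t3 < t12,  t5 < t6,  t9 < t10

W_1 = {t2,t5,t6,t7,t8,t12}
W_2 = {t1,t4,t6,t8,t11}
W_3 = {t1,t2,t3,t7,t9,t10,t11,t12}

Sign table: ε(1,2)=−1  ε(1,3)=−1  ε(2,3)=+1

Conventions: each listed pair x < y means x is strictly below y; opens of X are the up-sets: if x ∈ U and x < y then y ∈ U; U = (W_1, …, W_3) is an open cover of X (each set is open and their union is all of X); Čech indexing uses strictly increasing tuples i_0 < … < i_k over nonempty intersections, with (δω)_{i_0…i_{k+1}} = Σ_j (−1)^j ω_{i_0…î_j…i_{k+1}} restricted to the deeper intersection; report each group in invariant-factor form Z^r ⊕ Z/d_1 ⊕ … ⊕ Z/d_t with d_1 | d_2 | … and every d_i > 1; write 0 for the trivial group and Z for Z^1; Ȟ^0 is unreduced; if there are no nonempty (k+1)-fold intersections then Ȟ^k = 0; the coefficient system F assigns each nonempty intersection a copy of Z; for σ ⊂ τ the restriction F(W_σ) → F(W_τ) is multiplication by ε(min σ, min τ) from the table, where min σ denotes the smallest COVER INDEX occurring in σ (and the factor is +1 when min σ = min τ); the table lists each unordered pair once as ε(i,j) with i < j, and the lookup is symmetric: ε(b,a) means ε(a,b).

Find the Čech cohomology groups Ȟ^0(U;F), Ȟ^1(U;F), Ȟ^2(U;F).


Ȟ^0 = Z, Ȟ^1 = Z and Ȟ^2 = 0

nonempty intersections:
  W12={t6,t8} W13={t2,t7,t12} W23={t1,t11}
C dims 3,3; δ0: rk 2, SNF 1^2
Ȟ^0: (3−2)−0=1 ⇒ Z
Ȟ^1: (3−0)−2=1 ⇒ Z
Ȟ^2: (0−0)−0=0 ⇒ 0


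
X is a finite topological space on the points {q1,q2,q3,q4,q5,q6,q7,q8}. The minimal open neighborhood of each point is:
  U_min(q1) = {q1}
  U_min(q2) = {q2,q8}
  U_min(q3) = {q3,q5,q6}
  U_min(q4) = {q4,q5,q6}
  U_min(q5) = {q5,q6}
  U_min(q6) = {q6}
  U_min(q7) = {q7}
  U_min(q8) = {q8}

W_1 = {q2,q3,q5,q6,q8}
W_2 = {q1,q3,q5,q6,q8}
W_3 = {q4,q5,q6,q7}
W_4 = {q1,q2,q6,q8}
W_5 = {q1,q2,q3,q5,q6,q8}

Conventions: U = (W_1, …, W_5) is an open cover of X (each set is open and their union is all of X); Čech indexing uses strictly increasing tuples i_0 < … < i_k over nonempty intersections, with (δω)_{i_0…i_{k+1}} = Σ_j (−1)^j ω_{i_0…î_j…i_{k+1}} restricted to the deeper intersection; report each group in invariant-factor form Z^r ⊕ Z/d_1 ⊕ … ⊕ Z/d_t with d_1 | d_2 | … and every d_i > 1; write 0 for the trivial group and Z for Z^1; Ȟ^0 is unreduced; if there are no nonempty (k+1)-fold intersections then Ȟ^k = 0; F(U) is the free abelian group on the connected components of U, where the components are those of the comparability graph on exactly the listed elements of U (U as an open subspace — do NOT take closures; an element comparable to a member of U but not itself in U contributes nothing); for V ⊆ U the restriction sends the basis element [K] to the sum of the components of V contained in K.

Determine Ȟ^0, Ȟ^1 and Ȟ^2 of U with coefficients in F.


Ȟ^0 ≅ Z^4, Ȟ^1 ≅ 0, Ȟ^2 ≅ 0

cover nerve:
  W12={q3,q5,q6,q8} W13={q5,q6} W14={q2,q6,q8} W15={q2,q3,q5,q6,q8} W23={q5,q6} W24={q1,q6,q8} W25={q1,q3,q5,q6,q8} W34={q6} W35={q5,q6} W45={q1,q2,q6,q8}
  W123={q5,q6} W124={q6,q8} W125={q3,q5,q6,q8} W134={q6} W135={q5,q6} W145={q2,q6,q8} W234={q6} W235={q5,q6} W245={q1,q6,q8} W345={q6}
  W1234={q6} W1235={q5,q6} W1245={q6,q8} W1345={q6} W2345={q6}
  W12345={q6}
components per intersection:
  W1: {q2,q8} {q3,q5,q6}
  W2: {q1} {q3,q5,q6} {q8}
  W3: {q4,q5,q6} {q7}
  W4: {q1} {q2,q8} {q6}
  W5: {q1} {q2,q8} {q3,q5,q6}
  W12: {q3,q5,q6} {q8}
  W13: {q5,q6}
  W14: {q2,q8} {q6}
  W15: {q2,q8} {q3,q5,q6}
  W23: {q5,q6}
  W24: {q1} {q6} {q8}
  W25: {q1} {q3,q5,q6} {q8}
  W34: {q6}
  W35: {q5,q6}
  W45: {q1} {q2,q8} {q6}
  W123: {q5,q6}
  W124: {q6} {q8}
  W125: {q3,q5,q6} {q8}
  W134: {q6}
  W135: {q5,q6}
  W145: {q2,q8} {q6}
  W234: {q6}
  W235: {q5,q6}
  W245: {q1} {q6} {q8}
  W345: {q6}
  W1234: {q6}
  W1235: {q5,q6}
  W1245: {q6} {q8}
  W1345: {q6}
  W2345: {q6}
  W12345: {q6}
C dims 13,19,15,6; δ0: rk 9, SNF 1^9; δ1: rk 10, SNF 1^10; δ2: rk 5, SNF 1^5
Ȟ^0: (13−9)−0=4 ⇒ Z^4
Ȟ^1: (19−10)−9=0 ⇒ 0
Ȟ^2: (15−5)−10=0 ⇒ 0


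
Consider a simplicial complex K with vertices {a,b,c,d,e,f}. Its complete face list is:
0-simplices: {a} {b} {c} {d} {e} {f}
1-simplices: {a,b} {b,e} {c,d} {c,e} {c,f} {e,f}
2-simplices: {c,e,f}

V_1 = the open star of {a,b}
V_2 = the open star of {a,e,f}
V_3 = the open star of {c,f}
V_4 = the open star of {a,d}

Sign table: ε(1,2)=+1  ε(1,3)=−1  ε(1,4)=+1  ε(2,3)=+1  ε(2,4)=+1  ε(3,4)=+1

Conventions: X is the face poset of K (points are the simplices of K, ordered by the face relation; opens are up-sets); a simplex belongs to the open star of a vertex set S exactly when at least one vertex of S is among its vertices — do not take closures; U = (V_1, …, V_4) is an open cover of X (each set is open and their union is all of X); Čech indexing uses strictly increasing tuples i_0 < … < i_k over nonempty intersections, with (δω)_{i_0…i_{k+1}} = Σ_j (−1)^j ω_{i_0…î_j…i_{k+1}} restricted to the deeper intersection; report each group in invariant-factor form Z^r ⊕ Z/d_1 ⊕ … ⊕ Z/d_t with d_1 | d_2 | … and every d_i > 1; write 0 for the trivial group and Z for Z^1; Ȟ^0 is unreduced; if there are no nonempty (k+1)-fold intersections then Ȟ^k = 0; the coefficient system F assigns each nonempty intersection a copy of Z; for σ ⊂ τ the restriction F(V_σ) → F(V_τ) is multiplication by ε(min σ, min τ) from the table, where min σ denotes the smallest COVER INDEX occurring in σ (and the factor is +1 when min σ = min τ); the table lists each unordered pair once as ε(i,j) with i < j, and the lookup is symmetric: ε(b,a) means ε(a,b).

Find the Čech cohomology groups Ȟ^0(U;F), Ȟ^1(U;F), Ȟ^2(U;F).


Ȟ^0 ≅ Z,  Ȟ^1 ≅ Z,  Ȟ^2 ≅ 0

cover nerve:
  V1={{a},{b},{a,b},{b,e}} V2={{a},{e},{f},{a,b},{b,e},{c,e},{c,f},{e,f},{c,e,f}} V3={{c},{f},{c,d},{c,e},{c,f},{e,f},{c,e,f}} V4={{a},{d},{a,b},{c,d}}
  V12={{a},{a,b},{b,e}} V14={{a},{a,b}} V23={{f},{c,e},{c,f},{e,f},{c,e,f}} V24={{a},{a,b}} V34={{c,d}}
  V124={{a},{a,b}}
C dims 4,5,1; δ0: rk 3, SNF 1^3; δ1: rk 1, SNF 1^1
Ȟ^0: (4−3)−0=1 ⇒ Z
Ȟ^1: (5−1)−3=1 ⇒ Z
Ȟ^2: (1−0)−1=0 ⇒ 0


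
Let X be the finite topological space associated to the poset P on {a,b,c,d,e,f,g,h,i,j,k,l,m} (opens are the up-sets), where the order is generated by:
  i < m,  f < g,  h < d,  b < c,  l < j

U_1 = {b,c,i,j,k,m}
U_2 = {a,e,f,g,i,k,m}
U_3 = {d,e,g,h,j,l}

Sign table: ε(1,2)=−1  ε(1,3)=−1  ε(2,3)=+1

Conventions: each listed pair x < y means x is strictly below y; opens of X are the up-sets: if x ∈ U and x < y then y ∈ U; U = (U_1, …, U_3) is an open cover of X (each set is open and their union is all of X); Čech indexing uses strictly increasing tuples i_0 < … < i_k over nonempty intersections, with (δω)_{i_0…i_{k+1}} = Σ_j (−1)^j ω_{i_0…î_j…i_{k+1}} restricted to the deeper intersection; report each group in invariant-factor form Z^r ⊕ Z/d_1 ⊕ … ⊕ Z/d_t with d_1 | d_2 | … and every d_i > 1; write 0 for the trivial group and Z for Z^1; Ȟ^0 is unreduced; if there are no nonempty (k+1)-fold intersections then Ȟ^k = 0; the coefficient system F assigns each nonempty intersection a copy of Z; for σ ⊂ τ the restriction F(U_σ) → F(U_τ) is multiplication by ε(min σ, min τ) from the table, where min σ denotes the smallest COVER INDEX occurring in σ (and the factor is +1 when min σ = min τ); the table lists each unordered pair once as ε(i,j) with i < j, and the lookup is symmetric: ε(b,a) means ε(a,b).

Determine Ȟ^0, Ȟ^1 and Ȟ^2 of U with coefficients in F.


nerve simplices:
  U12={i,k,m} U13={j} U23={e,g}
C dims 3,3; δ0: rk 2, SNF 1^2
degree 0: 3−2−0 = 1 → Ȟ^0 ≅ Z
degree 1: 3−0−2 = 1 → Ȟ^1 ≅ Z
degree 2: 0−0−0 = 0 → Ȟ^2 ≅ 0

Ȟ^0(U;F) ≅ Z, Ȟ^1(U;F) ≅ Z and Ȟ^2(U;F) ≅ 0


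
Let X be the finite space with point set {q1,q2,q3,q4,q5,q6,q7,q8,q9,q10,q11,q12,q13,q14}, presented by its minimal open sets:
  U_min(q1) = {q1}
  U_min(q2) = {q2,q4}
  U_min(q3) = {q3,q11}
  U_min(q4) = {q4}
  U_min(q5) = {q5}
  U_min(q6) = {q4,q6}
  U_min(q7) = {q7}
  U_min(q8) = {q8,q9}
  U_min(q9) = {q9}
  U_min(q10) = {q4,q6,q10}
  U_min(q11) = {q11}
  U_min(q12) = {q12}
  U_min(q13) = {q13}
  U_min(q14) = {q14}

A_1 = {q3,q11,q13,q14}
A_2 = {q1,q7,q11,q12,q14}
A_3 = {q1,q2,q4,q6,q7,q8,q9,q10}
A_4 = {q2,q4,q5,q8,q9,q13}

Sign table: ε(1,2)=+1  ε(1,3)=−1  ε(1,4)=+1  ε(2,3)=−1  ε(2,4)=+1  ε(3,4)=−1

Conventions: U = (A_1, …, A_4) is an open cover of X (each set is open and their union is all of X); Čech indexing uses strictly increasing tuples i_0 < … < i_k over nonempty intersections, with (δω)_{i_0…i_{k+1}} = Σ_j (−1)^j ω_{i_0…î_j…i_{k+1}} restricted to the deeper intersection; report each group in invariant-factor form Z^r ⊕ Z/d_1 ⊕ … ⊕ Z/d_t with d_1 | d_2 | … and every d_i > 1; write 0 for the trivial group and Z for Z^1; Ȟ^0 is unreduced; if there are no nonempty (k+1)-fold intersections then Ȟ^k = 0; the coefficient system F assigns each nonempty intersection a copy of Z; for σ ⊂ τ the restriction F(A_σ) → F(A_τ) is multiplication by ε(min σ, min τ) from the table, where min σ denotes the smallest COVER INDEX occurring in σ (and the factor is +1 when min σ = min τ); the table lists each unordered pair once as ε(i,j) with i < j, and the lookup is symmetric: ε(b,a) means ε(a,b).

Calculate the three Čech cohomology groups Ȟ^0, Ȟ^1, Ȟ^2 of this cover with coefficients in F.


nonempty overlaps:
  A12={q11,q14} A14={q13} A23={q1,q7} A34={q2,q4,q8,q9}
C dims 4,4; δ0: rk 3, SNF 1^3
degree 0: 4−3−0 = 1 → Ȟ^0 ≅ Z
degree 1: 4−0−3 = 1 → Ȟ^1 ≅ Z
degree 2: 0−0−0 = 0 → Ȟ^2 ≅ 0

Ȟ^0(U;F) ≅ Z, Ȟ^1(U;F) ≅ Z and Ȟ^2(U;F) ≅ 0


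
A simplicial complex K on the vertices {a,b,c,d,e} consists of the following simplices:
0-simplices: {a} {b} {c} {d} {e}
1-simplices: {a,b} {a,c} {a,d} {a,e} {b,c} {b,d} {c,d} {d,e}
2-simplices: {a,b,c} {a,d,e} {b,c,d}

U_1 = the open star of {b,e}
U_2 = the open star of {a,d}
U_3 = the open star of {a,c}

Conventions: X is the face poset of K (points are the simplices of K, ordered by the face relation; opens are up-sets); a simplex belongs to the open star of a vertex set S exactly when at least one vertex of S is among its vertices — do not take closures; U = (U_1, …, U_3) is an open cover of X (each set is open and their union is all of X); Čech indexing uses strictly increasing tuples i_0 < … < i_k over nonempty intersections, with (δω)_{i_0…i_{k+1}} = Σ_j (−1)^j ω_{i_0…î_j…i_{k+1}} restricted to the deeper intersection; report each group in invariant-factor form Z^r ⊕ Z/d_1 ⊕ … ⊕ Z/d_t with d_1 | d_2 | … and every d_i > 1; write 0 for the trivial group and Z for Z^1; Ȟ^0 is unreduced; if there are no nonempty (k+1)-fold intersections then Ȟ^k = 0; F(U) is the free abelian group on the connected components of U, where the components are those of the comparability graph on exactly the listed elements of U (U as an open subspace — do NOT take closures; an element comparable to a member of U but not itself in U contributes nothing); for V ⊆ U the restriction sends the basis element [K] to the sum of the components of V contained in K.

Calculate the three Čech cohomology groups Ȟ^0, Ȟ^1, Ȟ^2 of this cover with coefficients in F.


Ȟ^0 = Z,  Ȟ^1 = Z,  Ȟ^2 = 0

nerve simplices:
  U1={{b},{e},{a,b},{a,e},{b,c},{b,d},{d,e},{a,b,c},{a,d,e},{b,c,d}} U2={{a},{d},{a,b},{a,c},{a,d},{a,e},{b,d},{c,d},{d,e},{a,b,c},{a,d,e},{b,c,d}} U3={{a},{c},{a,b},{a,c},{a,d},{a,e},{b,c},{c,d},{a,b,c},{a,d,e},{b,c,d}}
  U12={{a,b},{a,e},{b,d},{d,e},{a,b,c},{a,d,e},{b,c,d}} U13={{a,b},{a,e},{b,c},{a,b,c},{a,d,e},{b,c,d}} U23={{a},{a,b},{a,c},{a,d},{a,e},{c,d},{a,b,c},{a,d,e},{b,c,d}}
  U123={{a,b},{a,e},{a,b,c},{a,d,e},{b,c,d}}
components per intersection:
  U1: {{b},{a,b},{b,c},{b,d},{a,b,c},{b,c,d}} {{e},{a,e},{d,e},{a,d,e}}
  U2: {{a},{d},{a,b},{a,c},{a,d},{a,e},{b,d},{c,d},{d,e},{a,b,c},{a,d,e},{b,c,d}}
  U3: {{a},{c},{a,b},{a,c},{a,d},{a,e},{b,c},{c,d},{a,b,c},{a,d,e},{b,c,d}}
  U12: {{a,b},{a,b,c}} {{a,e},{d,e},{a,d,e}} {{b,d},{b,c,d}}
  U13: {{a,b},{b,c},{a,b,c},{b,c,d}} {{a,e},{a,d,e}}
  U23: {{a},{a,b},{a,c},{a,d},{a,e},{a,b,c},{a,d,e}} {{c,d},{b,c,d}}
  U123: {{a,b},{a,b,c}} {{a,e},{a,d,e}} {{b,c,d}}
C dims 4,7,3; δ0: rk 3, SNF 1^3; δ1: rk 3, SNF 1^3
degree 0: 4−3−0 = 1 → Ȟ^0 ≅ Z
degree 1: 7−3−3 = 1 → Ȟ^1 ≅ Z
degree 2: 3−0−3 = 0 → Ȟ^2 ≅ 0


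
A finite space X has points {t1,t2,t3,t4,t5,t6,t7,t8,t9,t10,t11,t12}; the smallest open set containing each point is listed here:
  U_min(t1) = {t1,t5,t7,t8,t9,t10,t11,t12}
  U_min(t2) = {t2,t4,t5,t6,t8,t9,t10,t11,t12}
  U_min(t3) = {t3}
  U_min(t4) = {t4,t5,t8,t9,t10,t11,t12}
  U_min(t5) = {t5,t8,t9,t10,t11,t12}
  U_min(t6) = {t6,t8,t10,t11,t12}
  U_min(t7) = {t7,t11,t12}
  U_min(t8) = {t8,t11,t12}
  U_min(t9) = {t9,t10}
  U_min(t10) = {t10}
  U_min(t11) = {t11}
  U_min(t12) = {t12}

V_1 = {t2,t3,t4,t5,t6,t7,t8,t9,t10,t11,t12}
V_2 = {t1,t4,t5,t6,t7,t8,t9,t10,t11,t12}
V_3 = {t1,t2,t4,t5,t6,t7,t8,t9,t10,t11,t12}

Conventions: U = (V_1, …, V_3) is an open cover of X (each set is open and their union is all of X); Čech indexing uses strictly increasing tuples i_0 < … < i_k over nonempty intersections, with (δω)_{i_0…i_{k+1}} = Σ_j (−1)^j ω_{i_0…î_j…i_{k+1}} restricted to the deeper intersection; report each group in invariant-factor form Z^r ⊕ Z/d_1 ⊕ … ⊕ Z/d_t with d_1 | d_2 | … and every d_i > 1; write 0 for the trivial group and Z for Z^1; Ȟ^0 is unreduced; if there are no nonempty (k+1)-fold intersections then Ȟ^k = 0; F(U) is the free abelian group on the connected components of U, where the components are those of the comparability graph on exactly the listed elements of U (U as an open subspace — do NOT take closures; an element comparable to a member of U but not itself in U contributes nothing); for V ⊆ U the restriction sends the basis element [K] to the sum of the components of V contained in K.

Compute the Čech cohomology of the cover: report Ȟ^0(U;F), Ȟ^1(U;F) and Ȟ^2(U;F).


Ȟ^0 = Z^2, Ȟ^1 = 0 and Ȟ^2 = 0

nonempty overlaps:
  V12={t4,t5,t6,t7,t8,t9,t10,t11,t12} V13={t2,t4,t5,t6,t7,t8,t9,t10,t11,t12} V23={t1,t4,t5,t6,t7,t8,t9,t10,t11,t12}
  V123={t4,t5,t6,t7,t8,t9,t10,t11,t12}
components per intersection:
  V1: {t2,t4,t5,t6,t7,t8,t9,t10,t11,t12} {t3}
  V2: {t1,t4,t5,t6,t7,t8,t9,t10,t11,t12}
  V3: {t1,t2,t4,t5,t6,t7,t8,t9,t10,t11,t12}
  V12: {t4,t5,t6,t7,t8,t9,t10,t11,t12}
  V13: {t2,t4,t5,t6,t7,t8,t9,t10,t11,t12}
  V23: {t1,t4,t5,t6,t7,t8,t9,t10,t11,t12}
  V123: {t4,t5,t6,t7,t8,t9,t10,t11,t12}
C dims 4,3,1; δ0: rk 2, SNF 1^2; δ1: rk 1, SNF 1^1
degree 0: 4−2−0 = 2 → Ȟ^0 ≅ Z^2
degree 1: 3−1−2 = 0 → Ȟ^1 ≅ 0
degree 2: 1−0−1 = 0 → Ȟ^2 ≅ 0


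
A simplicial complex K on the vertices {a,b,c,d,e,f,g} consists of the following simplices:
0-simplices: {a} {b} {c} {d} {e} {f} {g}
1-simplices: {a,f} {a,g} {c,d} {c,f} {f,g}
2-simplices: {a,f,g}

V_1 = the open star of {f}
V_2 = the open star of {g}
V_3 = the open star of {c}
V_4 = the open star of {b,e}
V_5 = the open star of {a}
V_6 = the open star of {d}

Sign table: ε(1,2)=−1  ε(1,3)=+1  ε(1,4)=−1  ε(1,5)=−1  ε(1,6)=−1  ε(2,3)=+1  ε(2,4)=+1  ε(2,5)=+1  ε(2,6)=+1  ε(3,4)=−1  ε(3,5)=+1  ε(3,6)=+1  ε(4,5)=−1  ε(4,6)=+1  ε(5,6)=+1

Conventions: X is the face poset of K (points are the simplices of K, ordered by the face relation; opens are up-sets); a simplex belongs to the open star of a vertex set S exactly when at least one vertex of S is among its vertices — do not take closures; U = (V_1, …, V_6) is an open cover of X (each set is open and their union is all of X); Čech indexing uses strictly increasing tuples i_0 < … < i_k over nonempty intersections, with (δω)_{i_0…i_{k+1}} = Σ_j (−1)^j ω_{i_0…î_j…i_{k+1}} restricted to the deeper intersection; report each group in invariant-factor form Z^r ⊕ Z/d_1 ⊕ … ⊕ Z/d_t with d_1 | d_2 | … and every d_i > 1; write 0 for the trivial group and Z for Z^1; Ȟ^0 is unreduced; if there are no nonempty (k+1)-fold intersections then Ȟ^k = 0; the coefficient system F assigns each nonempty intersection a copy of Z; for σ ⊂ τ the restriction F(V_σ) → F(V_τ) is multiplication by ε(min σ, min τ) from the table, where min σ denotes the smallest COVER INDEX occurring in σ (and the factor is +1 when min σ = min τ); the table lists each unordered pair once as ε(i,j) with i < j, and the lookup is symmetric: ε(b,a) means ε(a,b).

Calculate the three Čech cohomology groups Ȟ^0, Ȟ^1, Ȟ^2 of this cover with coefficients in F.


Ȟ^0(U;F) ≅ Z^2, Ȟ^1(U;F) ≅ 0 and Ȟ^2(U;F) ≅ 0

nonempty overlaps:
  V1={{f},{a,f},{c,f},{f,g},{a,f,g}} V2={{g},{a,g},{f,g},{a,f,g}} V3={{c},{c,d},{c,f}} V4={{b},{e}} V5={{a},{a,f},{a,g},{a,f,g}} V6={{d},{c,d}}
  V12={{f,g},{a,f,g}} V13={{c,f}} V15={{a,f},{a,f,g}} V25={{a,g},{a,f,g}} V36={{c,d}}
  V125={{a,f,g}}
C dims 6,5,1; δ0: rk 4, SNF 1^4; δ1: rk 1, SNF 1^1
degree 0: 6−4−0 = 2 → Ȟ^0 ≅ Z^2
degree 1: 5−1−4 = 0 → Ȟ^1 ≅ 0
degree 2: 1−0−1 = 0 → Ȟ^2 ≅ 0


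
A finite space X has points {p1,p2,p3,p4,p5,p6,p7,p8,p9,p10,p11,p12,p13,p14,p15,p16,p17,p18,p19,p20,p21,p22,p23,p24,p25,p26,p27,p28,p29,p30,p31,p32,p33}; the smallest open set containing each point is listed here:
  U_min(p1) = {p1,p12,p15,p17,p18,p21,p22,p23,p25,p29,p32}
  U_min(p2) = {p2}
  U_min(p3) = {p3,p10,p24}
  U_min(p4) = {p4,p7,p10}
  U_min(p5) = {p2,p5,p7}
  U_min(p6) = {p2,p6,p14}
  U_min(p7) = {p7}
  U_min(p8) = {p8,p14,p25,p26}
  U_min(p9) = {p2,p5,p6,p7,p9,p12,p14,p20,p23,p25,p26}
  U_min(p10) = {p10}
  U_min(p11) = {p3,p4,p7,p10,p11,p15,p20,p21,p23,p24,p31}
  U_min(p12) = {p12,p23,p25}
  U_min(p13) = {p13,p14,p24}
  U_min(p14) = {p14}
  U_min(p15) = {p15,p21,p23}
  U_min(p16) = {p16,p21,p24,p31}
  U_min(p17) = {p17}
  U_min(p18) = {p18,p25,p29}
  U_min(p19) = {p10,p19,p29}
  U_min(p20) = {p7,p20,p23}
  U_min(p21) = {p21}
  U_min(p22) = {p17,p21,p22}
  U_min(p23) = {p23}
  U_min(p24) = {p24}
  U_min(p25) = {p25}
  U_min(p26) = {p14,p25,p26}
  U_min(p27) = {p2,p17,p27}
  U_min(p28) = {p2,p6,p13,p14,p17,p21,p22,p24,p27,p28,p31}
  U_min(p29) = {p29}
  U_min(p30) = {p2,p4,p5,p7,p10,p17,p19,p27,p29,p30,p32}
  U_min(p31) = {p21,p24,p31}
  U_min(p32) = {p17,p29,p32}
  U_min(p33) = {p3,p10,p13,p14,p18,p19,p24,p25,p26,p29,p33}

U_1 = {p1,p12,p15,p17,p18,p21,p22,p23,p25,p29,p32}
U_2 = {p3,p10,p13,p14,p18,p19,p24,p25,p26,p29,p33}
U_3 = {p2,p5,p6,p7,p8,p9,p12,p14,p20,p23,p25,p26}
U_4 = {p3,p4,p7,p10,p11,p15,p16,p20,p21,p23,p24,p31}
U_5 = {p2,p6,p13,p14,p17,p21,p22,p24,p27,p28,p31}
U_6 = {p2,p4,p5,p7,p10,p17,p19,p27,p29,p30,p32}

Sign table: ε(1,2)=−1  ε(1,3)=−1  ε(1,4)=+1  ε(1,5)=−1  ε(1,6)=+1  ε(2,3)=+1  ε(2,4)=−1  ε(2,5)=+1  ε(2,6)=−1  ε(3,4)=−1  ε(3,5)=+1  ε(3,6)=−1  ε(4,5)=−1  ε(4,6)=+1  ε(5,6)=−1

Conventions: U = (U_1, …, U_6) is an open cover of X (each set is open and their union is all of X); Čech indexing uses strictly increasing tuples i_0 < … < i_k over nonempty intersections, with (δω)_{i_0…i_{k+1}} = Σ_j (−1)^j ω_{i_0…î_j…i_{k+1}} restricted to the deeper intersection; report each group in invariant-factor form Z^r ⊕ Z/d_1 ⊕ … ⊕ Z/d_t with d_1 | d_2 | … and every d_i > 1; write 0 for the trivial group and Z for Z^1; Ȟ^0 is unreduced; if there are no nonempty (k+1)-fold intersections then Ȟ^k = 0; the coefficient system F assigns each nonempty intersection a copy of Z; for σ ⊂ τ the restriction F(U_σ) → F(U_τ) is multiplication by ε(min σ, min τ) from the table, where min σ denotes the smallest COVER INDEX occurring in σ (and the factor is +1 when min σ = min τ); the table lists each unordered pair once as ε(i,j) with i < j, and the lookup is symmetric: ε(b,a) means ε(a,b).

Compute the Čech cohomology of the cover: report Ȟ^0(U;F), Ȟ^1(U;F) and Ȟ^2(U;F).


nonempty intersections:
  U12={p18,p25,p29} U13={p12,p23,p25} U14={p15,p21,p23} U15={p17,p21,p22} U16={p17,p29,p32} U23={p14,p25,p26} U24={p3,p10,p24} U25={p13,p14,p24} U26={p10,p19,p29} U34={p7,p20,p23} U35={p2,p6,p14} U36={p2,p5,p7} U45={p21,p24,p31} U46={p4,p7,p10} U56={p2,p17,p27}
  U123={p25} U126={p29} U134={p23} U145={p21} U156={p17} U235={p14} U245={p24} U246={p10} U346={p7} U356={p2}
C dims 6,15,10; δ0: rk 5, SNF 1^5; δ1: rk 10, SNF 1^9·2
Ȟ^0: (6−5)−0=1 ⇒ Z
Ȟ^1: (15−10)−5=0 ⇒ 0
Ȟ^2: (10−0)−10=0 plus torsion [2] ⇒ Z/2

Ȟ^0 = Z, Ȟ^1 = 0 and Ȟ^2 = Z/2


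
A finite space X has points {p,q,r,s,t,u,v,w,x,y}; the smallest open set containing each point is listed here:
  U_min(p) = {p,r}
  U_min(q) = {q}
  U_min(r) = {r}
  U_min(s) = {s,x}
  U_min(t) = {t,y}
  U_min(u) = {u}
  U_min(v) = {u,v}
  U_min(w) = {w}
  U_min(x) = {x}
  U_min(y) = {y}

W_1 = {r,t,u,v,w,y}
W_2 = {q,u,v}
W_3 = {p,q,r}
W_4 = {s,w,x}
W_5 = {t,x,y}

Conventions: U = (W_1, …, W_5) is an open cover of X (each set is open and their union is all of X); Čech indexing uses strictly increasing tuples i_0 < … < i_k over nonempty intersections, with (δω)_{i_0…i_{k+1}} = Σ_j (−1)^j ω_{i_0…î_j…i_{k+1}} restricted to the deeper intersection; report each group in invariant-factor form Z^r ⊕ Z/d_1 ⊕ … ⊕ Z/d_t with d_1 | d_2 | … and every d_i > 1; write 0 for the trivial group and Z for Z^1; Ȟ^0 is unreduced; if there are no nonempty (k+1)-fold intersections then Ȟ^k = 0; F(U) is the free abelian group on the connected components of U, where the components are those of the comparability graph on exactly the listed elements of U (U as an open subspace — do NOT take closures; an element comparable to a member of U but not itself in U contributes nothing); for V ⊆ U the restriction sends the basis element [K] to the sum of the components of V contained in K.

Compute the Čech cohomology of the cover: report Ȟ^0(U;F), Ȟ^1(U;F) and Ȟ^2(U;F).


nonempty intersections:
  W12={u,v} W13={r} W14={w} W15={t,y} W23={q} W45={x}
components per intersection:
  W1: {r} {t,y} {u,v} {w}
  W2: {q} {u,v}
  W3: {p,r} {q}
  W4: {s,x} {w}
  W5: {t,y} {x}
  W12: {u,v}
  W13: {r}
  W14: {w}
  W15: {t,y}
  W23: {q}
  W45: {x}
C dims 12,6; δ0: rk 6, SNF 1^6
Ȟ^0: (12−6)−0=6 ⇒ Z^6
Ȟ^1: (6−0)−6=0 ⇒ 0
Ȟ^2: (0−0)−0=0 ⇒ 0

Ȟ^0 = Z^6,  Ȟ^1 = 0,  Ȟ^2 = 0


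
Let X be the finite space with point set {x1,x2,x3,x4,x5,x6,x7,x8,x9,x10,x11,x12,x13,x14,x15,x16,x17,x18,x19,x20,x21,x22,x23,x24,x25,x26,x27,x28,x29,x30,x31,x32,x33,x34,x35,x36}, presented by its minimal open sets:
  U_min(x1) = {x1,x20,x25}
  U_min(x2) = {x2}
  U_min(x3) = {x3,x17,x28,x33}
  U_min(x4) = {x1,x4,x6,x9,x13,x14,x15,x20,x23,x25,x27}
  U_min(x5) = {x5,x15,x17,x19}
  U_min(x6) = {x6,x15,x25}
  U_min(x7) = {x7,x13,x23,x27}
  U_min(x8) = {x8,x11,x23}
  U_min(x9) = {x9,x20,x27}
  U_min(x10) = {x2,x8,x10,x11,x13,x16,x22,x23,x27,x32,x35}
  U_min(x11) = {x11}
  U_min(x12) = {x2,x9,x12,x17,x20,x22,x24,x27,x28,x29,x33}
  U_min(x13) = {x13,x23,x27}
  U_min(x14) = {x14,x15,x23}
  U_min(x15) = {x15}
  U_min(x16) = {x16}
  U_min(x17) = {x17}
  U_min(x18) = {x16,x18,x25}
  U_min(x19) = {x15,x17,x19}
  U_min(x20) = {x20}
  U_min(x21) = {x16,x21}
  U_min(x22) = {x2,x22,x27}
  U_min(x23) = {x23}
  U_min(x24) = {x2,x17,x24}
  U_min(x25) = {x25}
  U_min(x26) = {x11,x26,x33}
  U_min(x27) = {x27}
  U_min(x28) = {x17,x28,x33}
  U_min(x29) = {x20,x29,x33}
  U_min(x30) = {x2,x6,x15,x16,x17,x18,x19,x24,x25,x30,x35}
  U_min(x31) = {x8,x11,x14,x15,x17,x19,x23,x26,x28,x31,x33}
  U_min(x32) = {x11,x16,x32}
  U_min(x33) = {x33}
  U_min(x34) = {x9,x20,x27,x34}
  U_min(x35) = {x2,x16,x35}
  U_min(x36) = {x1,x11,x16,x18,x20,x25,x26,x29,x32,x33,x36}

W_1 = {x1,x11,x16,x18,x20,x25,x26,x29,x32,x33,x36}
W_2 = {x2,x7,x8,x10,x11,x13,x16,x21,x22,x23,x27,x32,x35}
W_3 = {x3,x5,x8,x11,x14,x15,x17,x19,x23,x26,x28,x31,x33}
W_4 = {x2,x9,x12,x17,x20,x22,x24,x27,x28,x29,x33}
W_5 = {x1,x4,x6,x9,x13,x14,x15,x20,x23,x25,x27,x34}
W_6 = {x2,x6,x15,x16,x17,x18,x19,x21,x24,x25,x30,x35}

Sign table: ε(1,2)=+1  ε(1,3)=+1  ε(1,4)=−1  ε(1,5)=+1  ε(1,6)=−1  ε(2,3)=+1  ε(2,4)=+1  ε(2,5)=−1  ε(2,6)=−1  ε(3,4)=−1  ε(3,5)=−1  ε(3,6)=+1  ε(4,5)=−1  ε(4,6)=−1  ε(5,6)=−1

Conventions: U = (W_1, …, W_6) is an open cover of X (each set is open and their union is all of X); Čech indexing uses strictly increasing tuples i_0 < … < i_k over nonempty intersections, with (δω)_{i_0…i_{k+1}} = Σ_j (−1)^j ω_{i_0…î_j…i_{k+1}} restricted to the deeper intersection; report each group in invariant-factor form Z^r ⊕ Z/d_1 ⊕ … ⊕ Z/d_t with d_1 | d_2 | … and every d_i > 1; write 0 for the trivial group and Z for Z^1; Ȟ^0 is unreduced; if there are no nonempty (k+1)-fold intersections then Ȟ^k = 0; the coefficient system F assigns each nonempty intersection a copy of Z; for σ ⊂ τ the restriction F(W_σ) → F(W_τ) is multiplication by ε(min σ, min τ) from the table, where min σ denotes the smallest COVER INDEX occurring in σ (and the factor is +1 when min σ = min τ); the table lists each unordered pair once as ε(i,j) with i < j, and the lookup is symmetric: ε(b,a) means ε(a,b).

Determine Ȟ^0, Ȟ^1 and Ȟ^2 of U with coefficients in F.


Ȟ^0 = 0,  Ȟ^1 = Z/2,  Ȟ^2 = Z

nerve of the cover:
  W12={x11,x16,x32} W13={x11,x26,x33} W14={x20,x29,x33} W15={x1,x20,x25} W16={x16,x18,x25} W23={x8,x11,x23} W24={x2,x22,x27} W25={x13,x23,x27} W26={x2,x16,x21,x35} W34={x17,x28,x33} W35={x14,x15,x23} W36={x15,x17,x19} W45={x9,x20,x27} W46={x2,x17,x24} W56={x6,x15,x25}
  W123={x11} W126={x16} W134={x33} W145={x20} W156={x25} W235={x23} W245={x27} W246={x2} W346={x17} W356={x15}
C dims 6,15,10; δ0: rk 6, SNF 1^5·2; δ1: rk 9, SNF 1^9
Ȟ^0 = (6 − 6) − 0 = 0, so Ȟ^0 ≅ 0
Ȟ^1 = (15 − 9) − 6 = 0 plus torsion [2], so Ȟ^1 ≅ Z/2
Ȟ^2 = (10 − 0) − 9 = 1, so Ȟ^2 ≅ Z


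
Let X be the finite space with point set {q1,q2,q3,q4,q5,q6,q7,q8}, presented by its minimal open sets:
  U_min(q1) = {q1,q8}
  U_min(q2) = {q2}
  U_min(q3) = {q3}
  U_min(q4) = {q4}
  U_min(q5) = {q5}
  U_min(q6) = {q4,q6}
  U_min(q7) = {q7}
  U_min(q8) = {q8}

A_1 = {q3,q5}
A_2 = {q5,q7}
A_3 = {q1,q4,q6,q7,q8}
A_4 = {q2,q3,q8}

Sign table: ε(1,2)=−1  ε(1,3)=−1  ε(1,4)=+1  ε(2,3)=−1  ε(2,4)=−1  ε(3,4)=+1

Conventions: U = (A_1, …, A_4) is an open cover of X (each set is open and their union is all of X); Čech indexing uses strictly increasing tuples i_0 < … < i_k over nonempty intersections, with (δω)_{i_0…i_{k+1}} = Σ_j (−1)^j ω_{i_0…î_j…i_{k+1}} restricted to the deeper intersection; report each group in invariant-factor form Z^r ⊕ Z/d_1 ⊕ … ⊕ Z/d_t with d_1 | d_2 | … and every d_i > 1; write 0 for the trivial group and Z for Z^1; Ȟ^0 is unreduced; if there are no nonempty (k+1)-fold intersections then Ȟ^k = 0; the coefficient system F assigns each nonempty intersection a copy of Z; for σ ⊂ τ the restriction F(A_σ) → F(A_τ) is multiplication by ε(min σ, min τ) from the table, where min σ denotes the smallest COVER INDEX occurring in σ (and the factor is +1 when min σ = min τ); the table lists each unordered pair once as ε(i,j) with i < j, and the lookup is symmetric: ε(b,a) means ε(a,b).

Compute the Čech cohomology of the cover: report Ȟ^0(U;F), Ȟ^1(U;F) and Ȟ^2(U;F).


Ȟ^0(U;F) ≅ Z; Ȟ^1(U;F) ≅ Z; Ȟ^2(U;F) ≅ 0

nerve of the cover:
  A12={q5} A14={q3} A23={q7} A34={q8}
C dims 4,4; δ0: rk 3, SNF 1^3
Ȟ^0 = (4 − 3) − 0 = 1, so Ȟ^0 ≅ Z
Ȟ^1 = (4 − 0) − 3 = 1, so Ȟ^1 ≅ Z
Ȟ^2 = (0 − 0) − 0 = 0, so Ȟ^2 ≅ 0


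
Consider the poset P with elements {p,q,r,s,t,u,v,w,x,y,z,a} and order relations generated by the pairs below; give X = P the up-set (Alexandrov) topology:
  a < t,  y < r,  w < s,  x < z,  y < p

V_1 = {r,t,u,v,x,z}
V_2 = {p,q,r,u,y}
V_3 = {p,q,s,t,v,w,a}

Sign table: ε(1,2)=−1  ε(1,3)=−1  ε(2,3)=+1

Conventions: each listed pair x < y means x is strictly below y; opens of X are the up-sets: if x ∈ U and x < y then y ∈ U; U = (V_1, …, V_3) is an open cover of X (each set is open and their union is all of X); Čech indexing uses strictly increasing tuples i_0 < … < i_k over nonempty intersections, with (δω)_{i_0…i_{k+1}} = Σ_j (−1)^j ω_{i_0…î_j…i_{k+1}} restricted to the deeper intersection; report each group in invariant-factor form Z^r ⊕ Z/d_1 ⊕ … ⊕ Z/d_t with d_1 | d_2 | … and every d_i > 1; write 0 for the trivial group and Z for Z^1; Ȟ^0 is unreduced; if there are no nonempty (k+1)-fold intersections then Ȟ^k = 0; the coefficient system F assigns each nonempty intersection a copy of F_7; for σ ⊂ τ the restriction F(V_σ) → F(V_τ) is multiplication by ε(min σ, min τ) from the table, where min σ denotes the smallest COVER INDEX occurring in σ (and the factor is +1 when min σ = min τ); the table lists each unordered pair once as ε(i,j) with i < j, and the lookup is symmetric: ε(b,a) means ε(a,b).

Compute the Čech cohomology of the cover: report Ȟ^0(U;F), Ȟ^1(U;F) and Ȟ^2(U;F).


Ȟ^0 = Z/7; Ȟ^1 = Z/7; Ȟ^2 = 0

nerve simplices:
  V12={r,u} V13={t,v} V23={p,q}
C dims 3,3; δ0: rk_F7 2
degree 0: 3−2−0 = 1 → Ȟ^0 ≅ Z/7
degree 1: 3−0−2 = 1 → Ȟ^1 ≅ Z/7
degree 2: 0−0−0 = 0 → Ȟ^2 ≅ 0


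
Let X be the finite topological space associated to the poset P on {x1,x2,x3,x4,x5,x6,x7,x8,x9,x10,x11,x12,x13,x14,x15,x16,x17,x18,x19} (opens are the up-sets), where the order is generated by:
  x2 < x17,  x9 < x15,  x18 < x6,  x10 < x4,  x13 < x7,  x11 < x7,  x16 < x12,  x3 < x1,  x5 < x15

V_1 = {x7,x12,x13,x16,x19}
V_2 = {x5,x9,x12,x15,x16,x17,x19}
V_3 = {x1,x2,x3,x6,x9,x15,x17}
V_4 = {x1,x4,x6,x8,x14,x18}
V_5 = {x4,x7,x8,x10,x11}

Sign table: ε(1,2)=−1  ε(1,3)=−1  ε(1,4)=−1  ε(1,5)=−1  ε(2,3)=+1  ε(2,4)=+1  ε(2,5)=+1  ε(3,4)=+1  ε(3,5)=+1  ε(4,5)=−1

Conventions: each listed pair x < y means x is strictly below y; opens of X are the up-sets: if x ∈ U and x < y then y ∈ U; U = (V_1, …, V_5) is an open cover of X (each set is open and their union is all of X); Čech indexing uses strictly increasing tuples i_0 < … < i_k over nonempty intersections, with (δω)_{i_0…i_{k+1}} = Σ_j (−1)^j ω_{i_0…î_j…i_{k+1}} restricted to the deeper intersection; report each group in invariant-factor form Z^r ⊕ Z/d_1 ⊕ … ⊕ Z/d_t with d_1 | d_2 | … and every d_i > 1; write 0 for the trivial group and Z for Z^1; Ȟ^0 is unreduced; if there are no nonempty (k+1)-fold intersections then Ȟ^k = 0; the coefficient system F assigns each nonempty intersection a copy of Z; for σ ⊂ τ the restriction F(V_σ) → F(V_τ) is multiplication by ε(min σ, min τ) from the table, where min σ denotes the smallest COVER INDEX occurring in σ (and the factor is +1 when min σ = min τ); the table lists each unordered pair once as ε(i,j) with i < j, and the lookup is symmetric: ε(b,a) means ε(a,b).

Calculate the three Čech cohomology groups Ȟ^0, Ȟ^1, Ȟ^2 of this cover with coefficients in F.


Ȟ^0(U;F) ≅ 0, Ȟ^1(U;F) ≅ Z/2 and Ȟ^2(U;F) ≅ 0

nonempty overlaps:
  V12={x12,x16,x19} V15={x7} V23={x9,x15,x17} V34={x1,x6} V45={x4,x8}
C dims 5,5; δ0: rk 5, SNF 1^4·2
degree 0: 5−5−0 = 0 → Ȟ^0 ≅ 0
degree 1: 5−0−5 = 0 plus torsion [2] → Ȟ^1 ≅ Z/2
degree 2: 0−0−0 = 0 → Ȟ^2 ≅ 0


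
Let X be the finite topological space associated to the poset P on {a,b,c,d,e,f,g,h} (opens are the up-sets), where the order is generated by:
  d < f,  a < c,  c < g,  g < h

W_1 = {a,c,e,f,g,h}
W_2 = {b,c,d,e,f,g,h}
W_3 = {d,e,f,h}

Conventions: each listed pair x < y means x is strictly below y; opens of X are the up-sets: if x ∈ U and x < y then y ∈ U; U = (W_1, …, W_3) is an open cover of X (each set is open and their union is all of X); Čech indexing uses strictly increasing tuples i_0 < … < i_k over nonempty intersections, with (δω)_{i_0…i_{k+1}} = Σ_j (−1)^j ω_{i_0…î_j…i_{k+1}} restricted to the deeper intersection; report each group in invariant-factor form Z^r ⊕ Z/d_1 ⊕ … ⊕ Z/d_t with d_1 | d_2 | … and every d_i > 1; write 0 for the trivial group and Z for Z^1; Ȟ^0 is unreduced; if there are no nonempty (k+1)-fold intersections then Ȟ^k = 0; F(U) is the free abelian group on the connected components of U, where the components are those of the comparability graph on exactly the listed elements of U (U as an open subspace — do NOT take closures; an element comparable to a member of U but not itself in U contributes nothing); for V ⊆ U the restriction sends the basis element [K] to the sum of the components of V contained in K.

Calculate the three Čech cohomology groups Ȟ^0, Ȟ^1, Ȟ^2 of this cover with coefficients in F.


Ȟ^0 ≅ Z^4, Ȟ^1 ≅ 0, Ȟ^2 ≅ 0

nerve of the cover:
  W12={c,e,f,g,h} W13={e,f,h} W23={d,e,f,h}
  W123={e,f,h}
components per intersection:
  W1: {a,c,g,h} {e} {f}
  W2: {b} {c,g,h} {d,f} {e}
  W3: {d,f} {e} {h}
  W12: {c,g,h} {e} {f}
  W13: {e} {f} {h}
  W23: {d,f} {e} {h}
  W123: {e} {f} {h}
C dims 10,9,3; δ0: rk 6, SNF 1^6; δ1: rk 3, SNF 1^3
Ȟ^0 = (10 − 6) − 0 = 4, so Ȟ^0 ≅ Z^4
Ȟ^1 = (9 − 3) − 6 = 0, so Ȟ^1 ≅ 0
Ȟ^2 = (3 − 0) − 3 = 0, so Ȟ^2 ≅ 0


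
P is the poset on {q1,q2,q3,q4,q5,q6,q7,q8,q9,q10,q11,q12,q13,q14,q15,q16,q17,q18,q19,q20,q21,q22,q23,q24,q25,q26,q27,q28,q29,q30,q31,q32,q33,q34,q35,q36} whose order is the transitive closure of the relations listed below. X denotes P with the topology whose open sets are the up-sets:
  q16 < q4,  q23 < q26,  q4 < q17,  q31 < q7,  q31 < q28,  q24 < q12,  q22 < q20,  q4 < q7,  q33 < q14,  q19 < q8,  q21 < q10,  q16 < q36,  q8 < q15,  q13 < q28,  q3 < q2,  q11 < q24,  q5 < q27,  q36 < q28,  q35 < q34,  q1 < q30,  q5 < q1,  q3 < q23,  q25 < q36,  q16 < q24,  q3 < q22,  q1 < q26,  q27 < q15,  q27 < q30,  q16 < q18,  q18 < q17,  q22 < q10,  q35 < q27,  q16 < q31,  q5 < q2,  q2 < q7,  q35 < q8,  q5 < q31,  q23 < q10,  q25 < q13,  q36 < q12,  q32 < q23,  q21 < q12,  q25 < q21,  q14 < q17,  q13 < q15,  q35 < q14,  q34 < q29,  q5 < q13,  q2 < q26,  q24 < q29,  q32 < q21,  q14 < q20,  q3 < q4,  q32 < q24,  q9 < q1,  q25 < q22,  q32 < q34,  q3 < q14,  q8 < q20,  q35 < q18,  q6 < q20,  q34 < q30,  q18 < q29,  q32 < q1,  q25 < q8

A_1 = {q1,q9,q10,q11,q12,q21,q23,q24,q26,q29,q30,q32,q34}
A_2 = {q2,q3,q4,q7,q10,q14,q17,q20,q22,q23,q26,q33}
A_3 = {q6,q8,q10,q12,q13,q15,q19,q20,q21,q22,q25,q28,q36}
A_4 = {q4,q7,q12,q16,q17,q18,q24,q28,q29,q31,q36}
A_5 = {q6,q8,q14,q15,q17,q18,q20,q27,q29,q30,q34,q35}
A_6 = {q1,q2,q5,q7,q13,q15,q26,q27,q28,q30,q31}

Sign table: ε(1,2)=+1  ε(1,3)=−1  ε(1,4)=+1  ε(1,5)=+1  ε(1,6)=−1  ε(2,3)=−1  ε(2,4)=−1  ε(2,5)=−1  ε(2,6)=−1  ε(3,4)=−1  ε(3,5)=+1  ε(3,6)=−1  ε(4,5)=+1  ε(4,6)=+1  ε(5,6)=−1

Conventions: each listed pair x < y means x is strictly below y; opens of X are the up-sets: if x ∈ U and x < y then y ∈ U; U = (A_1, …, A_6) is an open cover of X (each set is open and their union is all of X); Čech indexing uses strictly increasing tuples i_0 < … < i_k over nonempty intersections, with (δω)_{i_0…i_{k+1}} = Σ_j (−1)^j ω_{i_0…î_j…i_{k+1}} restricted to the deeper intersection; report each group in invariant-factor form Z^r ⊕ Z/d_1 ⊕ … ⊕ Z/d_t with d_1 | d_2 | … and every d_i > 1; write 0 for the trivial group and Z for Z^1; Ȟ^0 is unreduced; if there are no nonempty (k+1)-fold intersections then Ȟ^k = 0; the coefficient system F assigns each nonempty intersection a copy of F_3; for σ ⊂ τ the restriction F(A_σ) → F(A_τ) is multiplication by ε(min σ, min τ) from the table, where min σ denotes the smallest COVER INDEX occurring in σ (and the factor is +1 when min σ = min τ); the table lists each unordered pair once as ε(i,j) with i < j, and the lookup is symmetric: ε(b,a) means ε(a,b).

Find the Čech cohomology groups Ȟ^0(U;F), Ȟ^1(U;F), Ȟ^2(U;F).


nonempty overlaps:
  A12={q10,q23,q26} A13={q10,q12,q21} A14={q12,q24,q29} A15={q29,q30,q34} A16={q1,q26,q30} A23={q10,q20,q22} A24={q4,q7,q17} A25={q14,q17,q20} A26={q2,q7,q26} A34={q12,q28,q36} A35={q6,q8,q15,q20} A36={q13,q15,q28} A45={q17,q18,q29} A46={q7,q28,q31} A56={q15,q27,q30}
  A123={q10} A126={q26} A134={q12} A145={q29} A156={q30} A235={q20} A245={q17} A246={q7} A346={q28} A356={q15}
C dims 6,15,10; δ0: rk_F3 6; δ1: rk_F3 9
degree 0: 6−6−0 = 0 → Ȟ^0 ≅ 0
degree 1: 15−9−6 = 0 → Ȟ^1 ≅ 0
degree 2: 10−0−9 = 1 → Ȟ^2 ≅ Z/3

Ȟ^0 = 0, Ȟ^1 = 0, Ȟ^2 = Z/3


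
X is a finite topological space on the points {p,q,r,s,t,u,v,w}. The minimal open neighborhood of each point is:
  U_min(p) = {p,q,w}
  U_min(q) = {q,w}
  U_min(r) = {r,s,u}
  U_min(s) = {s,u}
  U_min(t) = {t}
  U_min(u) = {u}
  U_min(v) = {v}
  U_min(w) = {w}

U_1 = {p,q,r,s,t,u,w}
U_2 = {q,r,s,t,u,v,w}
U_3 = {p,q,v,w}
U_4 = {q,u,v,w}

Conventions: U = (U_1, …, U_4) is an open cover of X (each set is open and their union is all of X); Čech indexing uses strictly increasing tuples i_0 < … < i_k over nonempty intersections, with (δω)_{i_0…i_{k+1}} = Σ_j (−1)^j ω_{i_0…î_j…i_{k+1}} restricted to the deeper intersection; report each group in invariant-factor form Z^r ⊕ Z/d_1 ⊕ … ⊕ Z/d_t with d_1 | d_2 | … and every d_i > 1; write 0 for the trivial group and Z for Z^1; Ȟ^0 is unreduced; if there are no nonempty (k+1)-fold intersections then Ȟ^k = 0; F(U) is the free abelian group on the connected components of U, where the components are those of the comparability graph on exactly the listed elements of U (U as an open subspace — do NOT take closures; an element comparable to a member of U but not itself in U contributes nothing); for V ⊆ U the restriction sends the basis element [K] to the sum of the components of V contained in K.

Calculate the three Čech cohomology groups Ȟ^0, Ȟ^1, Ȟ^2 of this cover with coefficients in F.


cover nerve:
  U12={q,r,s,t,u,w} U13={p,q,w} U14={q,u,w} U23={q,v,w} U24={q,u,v,w} U34={q,v,w}
  U123={q,w} U124={q,u,w} U134={q,w} U234={q,v,w}
  U1234={q,w}
components per intersection:
  U1: {p,q,w} {r,s,u} {t}
  U2: {q,w} {r,s,u} {t} {v}
  U3: {p,q,w} {v}
  U4: {q,w} {u} {v}
  U12: {q,w} {r,s,u} {t}
  U13: {p,q,w}
  U14: {q,w} {u}
  U23: {q,w} {v}
  U24: {q,w} {u} {v}
  U34: {q,w} {v}
  U123: {q,w}
  U124: {q,w} {u}
  U134: {q,w}
  U234: {q,w} {v}
  U1234: {q,w}
C dims 12,13,6,1; δ0: rk 8, SNF 1^8; δ1: rk 5, SNF 1^5; δ2: rk 1, SNF 1^1
Ȟ^0: (12−8)−0=4 ⇒ Z^4
Ȟ^1: (13−5)−8=0 ⇒ 0
Ȟ^2: (6−1)−5=0 ⇒ 0

Ȟ^0(U;F) ≅ Z^4, Ȟ^1(U;F) ≅ 0 and Ȟ^2(U;F) ≅ 0
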